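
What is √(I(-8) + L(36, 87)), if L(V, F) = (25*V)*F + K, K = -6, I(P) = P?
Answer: √78286 ≈ 279.80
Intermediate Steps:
L(V, F) = -6 + 25*F*V (L(V, F) = (25*V)*F - 6 = 25*F*V - 6 = -6 + 25*F*V)
√(I(-8) + L(36, 87)) = √(-8 + (-6 + 25*87*36)) = √(-8 + (-6 + 78300)) = √(-8 + 78294) = √78286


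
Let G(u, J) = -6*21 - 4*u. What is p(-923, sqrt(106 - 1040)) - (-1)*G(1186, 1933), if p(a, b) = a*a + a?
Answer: 846136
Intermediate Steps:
G(u, J) = -126 - 4*u
p(a, b) = a + a**2 (p(a, b) = a**2 + a = a + a**2)
p(-923, sqrt(106 - 1040)) - (-1)*G(1186, 1933) = -923*(1 - 923) - (-1)*(-126 - 4*1186) = -923*(-922) - (-1)*(-126 - 4744) = 851006 - (-1)*(-4870) = 851006 - 1*4870 = 851006 - 4870 = 846136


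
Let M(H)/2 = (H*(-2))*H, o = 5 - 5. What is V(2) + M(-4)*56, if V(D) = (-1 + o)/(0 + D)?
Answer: -7169/2 ≈ -3584.5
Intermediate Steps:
o = 0
V(D) = -1/D (V(D) = (-1 + 0)/(0 + D) = -1/D)
M(H) = -4*H² (M(H) = 2*((H*(-2))*H) = 2*((-2*H)*H) = 2*(-2*H²) = -4*H²)
V(2) + M(-4)*56 = -1/2 - 4*(-4)²*56 = -1*½ - 4*16*56 = -½ - 64*56 = -½ - 3584 = -7169/2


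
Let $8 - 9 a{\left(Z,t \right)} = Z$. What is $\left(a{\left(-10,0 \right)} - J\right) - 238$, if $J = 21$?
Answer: $-257$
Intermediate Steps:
$a{\left(Z,t \right)} = \frac{8}{9} - \frac{Z}{9}$
$\left(a{\left(-10,0 \right)} - J\right) - 238 = \left(\left(\frac{8}{9} - - \frac{10}{9}\right) - 21\right) - 238 = \left(\left(\frac{8}{9} + \frac{10}{9}\right) - 21\right) - 238 = \left(2 - 21\right) - 238 = -19 - 238 = -257$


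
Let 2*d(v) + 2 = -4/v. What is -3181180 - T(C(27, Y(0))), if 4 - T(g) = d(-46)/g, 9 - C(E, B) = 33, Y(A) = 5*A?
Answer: -878006773/276 ≈ -3.1812e+6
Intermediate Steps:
d(v) = -1 - 2/v (d(v) = -1 + (-4/v)/2 = -1 - 2/v)
C(E, B) = -24 (C(E, B) = 9 - 1*33 = 9 - 33 = -24)
T(g) = 4 + 22/(23*g) (T(g) = 4 - (-2 - 1*(-46))/(-46)/g = 4 - (-(-2 + 46)/46)/g = 4 - (-1/46*44)/g = 4 - (-22)/(23*g) = 4 + 22/(23*g))
-3181180 - T(C(27, Y(0))) = -3181180 - (4 + (22/23)/(-24)) = -3181180 - (4 + (22/23)*(-1/24)) = -3181180 - (4 - 11/276) = -3181180 - 1*1093/276 = -3181180 - 1093/276 = -878006773/276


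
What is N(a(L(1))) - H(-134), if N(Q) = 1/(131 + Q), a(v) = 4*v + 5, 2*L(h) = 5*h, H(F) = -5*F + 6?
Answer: -98695/146 ≈ -675.99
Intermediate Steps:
H(F) = 6 - 5*F
L(h) = 5*h/2 (L(h) = (5*h)/2 = 5*h/2)
a(v) = 5 + 4*v
N(a(L(1))) - H(-134) = 1/(131 + (5 + 4*((5/2)*1))) - (6 - 5*(-134)) = 1/(131 + (5 + 4*(5/2))) - (6 + 670) = 1/(131 + (5 + 10)) - 1*676 = 1/(131 + 15) - 676 = 1/146 - 676 = -98695/146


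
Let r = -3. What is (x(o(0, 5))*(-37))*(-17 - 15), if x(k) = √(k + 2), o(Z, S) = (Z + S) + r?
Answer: 2368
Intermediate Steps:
o(Z, S) = -3 + S + Z (o(Z, S) = (Z + S) - 3 = (S + Z) - 3 = -3 + S + Z)
x(k) = √(2 + k)
(x(o(0, 5))*(-37))*(-17 - 15) = (√(2 + (-3 + 5 + 0))*(-37))*(-17 - 15) = (√(2 + 2)*(-37))*(-32) = (√4*(-37))*(-32) = (2*(-37))*(-32) = -74*(-32) = 2368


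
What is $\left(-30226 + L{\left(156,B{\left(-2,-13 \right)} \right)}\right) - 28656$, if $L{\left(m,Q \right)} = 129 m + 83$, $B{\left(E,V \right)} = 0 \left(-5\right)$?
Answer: $-38675$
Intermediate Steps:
$B{\left(E,V \right)} = 0$
$L{\left(m,Q \right)} = 83 + 129 m$
$\left(-30226 + L{\left(156,B{\left(-2,-13 \right)} \right)}\right) - 28656 = \left(-30226 + \left(83 + 129 \cdot 156\right)\right) - 28656 = \left(-30226 + \left(83 + 20124\right)\right) - 28656 = \left(-30226 + 20207\right) - 28656 = -10019 - 28656 = -38675$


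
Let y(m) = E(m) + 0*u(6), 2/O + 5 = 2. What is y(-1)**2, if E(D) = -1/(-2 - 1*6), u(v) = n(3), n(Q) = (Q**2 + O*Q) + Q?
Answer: 1/64 ≈ 0.015625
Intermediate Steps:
O = -2/3 (O = 2/(-5 + 2) = 2/(-3) = 2*(-1/3) = -2/3 ≈ -0.66667)
n(Q) = Q**2 + Q/3 (n(Q) = (Q**2 - 2*Q/3) + Q = Q**2 + Q/3)
u(v) = 10 (u(v) = 3*(1/3 + 3) = 3*(10/3) = 10)
E(D) = 1/8 (E(D) = -1/(-2 - 6) = -1/(-8) = -1*(-1/8) = 1/8)
y(m) = 1/8 (y(m) = 1/8 + 0*10 = 1/8 + 0 = 1/8)
y(-1)**2 = (1/8)**2 = 1/64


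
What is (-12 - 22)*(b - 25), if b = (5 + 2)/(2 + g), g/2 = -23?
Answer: 18819/22 ≈ 855.41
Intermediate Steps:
g = -46 (g = 2*(-23) = -46)
b = -7/44 (b = (5 + 2)/(2 - 46) = 7/(-44) = 7*(-1/44) = -7/44 ≈ -0.15909)
(-12 - 22)*(b - 25) = (-12 - 22)*(-7/44 - 25) = -34*(-1107/44) = 18819/22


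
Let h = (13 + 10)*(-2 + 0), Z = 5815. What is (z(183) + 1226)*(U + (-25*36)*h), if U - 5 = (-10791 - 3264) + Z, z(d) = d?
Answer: 46729485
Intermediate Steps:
U = -8235 (U = 5 + ((-10791 - 3264) + 5815) = 5 + (-14055 + 5815) = 5 - 8240 = -8235)
h = -46 (h = 23*(-2) = -46)
(z(183) + 1226)*(U + (-25*36)*h) = (183 + 1226)*(-8235 - 25*36*(-46)) = 1409*(-8235 - 900*(-46)) = 1409*(-8235 + 41400) = 1409*33165 = 46729485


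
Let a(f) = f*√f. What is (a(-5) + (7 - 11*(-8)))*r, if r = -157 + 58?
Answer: -9405 + 495*I*√5 ≈ -9405.0 + 1106.9*I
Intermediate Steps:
r = -99
a(f) = f^(3/2)
(a(-5) + (7 - 11*(-8)))*r = ((-5)^(3/2) + (7 - 11*(-8)))*(-99) = (-5*I*√5 + (7 + 88))*(-99) = (-5*I*√5 + 95)*(-99) = (95 - 5*I*√5)*(-99) = -9405 + 495*I*√5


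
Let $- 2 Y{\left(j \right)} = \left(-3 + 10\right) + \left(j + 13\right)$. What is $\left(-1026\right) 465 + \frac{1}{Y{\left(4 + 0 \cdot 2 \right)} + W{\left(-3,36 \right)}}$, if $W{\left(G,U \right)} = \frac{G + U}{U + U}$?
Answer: $- \frac{132153954}{277} \approx -4.7709 \cdot 10^{5}$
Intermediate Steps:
$Y{\left(j \right)} = -10 - \frac{j}{2}$ ($Y{\left(j \right)} = - \frac{\left(-3 + 10\right) + \left(j + 13\right)}{2} = - \frac{7 + \left(13 + j\right)}{2} = - \frac{20 + j}{2} = -10 - \frac{j}{2}$)
$W{\left(G,U \right)} = \frac{G + U}{2 U}$
$\left(-1026\right) 465 + \frac{1}{Y{\left(4 + 0 \cdot 2 \right)} + W{\left(-3,36 \right)}} = \left(-1026\right) 465 + \frac{1}{\left(-10 - \frac{4 + 0 \cdot 2}{2}\right) + \frac{-3 + 36}{2 \cdot 36}} = -477090 + \frac{1}{\left(-10 - \frac{4 + 0}{2}\right) + \frac{1}{2} \cdot \frac{1}{36} \cdot 33} = -477090 + \frac{1}{\left(-10 - 2\right) + \frac{11}{24}} = -477090 + \frac{1}{-12 + \frac{11}{24}} = -477090 + \frac{1}{- \frac{277}{24}} = -477090 - \frac{24}{277} = - \frac{132153954}{277}$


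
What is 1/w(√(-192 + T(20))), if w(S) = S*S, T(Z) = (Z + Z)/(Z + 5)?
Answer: -5/952 ≈ -0.0052521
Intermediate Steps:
T(Z) = 2*Z/(5 + Z) (T(Z) = (2*Z)/(5 + Z) = 2*Z/(5 + Z))
w(S) = S²
1/w(√(-192 + T(20))) = 1/((√(-192 + 2*20/(5 + 20)))²) = 1/((√(-192 + 2*20/25))²) = 1/((√(-192 + 2*20*(1/25)))²) = 1/((√(-192 + 8/5))²) = 1/((√(-952/5))²) = 1/((2*I*√1190/5)²) = 1/(-952/5) = -5/952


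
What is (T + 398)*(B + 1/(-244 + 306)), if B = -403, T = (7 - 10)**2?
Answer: -10168895/62 ≈ -1.6401e+5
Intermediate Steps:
T = 9 (T = (-3)**2 = 9)
(T + 398)*(B + 1/(-244 + 306)) = (9 + 398)*(-403 + 1/(-244 + 306)) = 407*(-403 + 1/62) = 407*(-24985/62) = -10168895/62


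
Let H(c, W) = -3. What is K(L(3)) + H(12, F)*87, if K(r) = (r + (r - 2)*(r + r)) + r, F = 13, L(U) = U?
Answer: -249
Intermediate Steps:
K(r) = 2*r + 2*r*(-2 + r) (K(r) = (r + (-2 + r)*(2*r)) + r = (r + 2*r*(-2 + r)) + r = 2*r + 2*r*(-2 + r))
K(L(3)) + H(12, F)*87 = 2*3*(-1 + 3) - 3*87 = 2*3*2 - 261 = 12 - 261 = -249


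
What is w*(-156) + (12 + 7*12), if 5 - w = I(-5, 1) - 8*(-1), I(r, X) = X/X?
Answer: 720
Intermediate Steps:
I(r, X) = 1
w = -4 (w = 5 - (1 - 8*(-1)) = 5 - (1 + 8) = 5 - 1*9 = 5 - 9 = -4)
w*(-156) + (12 + 7*12) = -4*(-156) + (12 + 7*12) = 624 + (12 + 84) = 624 + 96 = 720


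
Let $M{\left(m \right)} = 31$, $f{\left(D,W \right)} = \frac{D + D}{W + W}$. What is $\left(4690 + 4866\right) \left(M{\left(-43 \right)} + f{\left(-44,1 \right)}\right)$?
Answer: $-124228$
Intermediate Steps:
$f{\left(D,W \right)} = \frac{D}{W}$ ($f{\left(D,W \right)} = \frac{2 D}{2 W} = 2 D \frac{1}{2 W} = \frac{D}{W}$)
$\left(4690 + 4866\right) \left(M{\left(-43 \right)} + f{\left(-44,1 \right)}\right) = \left(4690 + 4866\right) \left(31 - \frac{44}{1}\right) = 9556 \left(31 - 44\right) = 9556 \left(-13\right) = -124228$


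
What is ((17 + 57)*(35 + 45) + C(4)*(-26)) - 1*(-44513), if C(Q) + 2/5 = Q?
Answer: 251697/5 ≈ 50339.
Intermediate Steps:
C(Q) = -⅖ + Q
((17 + 57)*(35 + 45) + C(4)*(-26)) - 1*(-44513) = ((17 + 57)*(35 + 45) + (-⅖ + 4)*(-26)) - 1*(-44513) = (74*80 + (18/5)*(-26)) + 44513 = (5920 - 468/5) + 44513 = 29132/5 + 44513 = 251697/5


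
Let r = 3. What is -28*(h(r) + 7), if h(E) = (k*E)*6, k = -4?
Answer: 1820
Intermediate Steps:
h(E) = -24*E (h(E) = -4*E*6 = -24*E)
-28*(h(r) + 7) = -28*(-24*3 + 7) = -28*(-72 + 7) = -28*(-65) = 1820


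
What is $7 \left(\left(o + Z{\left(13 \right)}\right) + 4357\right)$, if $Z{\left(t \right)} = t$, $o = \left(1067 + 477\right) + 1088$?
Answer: $49014$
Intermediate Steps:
$o = 2632$ ($o = 1544 + 1088 = 2632$)
$7 \left(\left(o + Z{\left(13 \right)}\right) + 4357\right) = 7 \left(\left(2632 + 13\right) + 4357\right) = 7 \left(2645 + 4357\right) = 7 \cdot 7002 = 49014$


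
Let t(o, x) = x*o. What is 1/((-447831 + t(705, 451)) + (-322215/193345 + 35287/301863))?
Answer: -11672740347/1516026913751278 ≈ -7.6996e-6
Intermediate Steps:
t(o, x) = o*x
1/((-447831 + t(705, 451)) + (-322215/193345 + 35287/301863)) = 1/((-447831 + 705*451) + (-322215/193345 + 35287/301863)) = 1/((-447831 + 317955) + (-322215*1/193345 + 35287*(1/301863))) = 1/(-129876 + (-64443/38669 + 35287/301863)) = 1/(-129876 - 18088444306/11672740347) = 1/(-1516026913751278/11672740347) = -11672740347/1516026913751278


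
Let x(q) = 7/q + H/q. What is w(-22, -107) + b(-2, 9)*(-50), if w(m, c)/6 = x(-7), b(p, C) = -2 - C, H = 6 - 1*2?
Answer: 3784/7 ≈ 540.57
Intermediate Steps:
H = 4 (H = 6 - 2 = 4)
x(q) = 11/q (x(q) = 7/q + 4/q = 11/q)
w(m, c) = -66/7 (w(m, c) = 6*(11/(-7)) = 6*(11*(-⅐)) = 6*(-11/7) = -66/7)
w(-22, -107) + b(-2, 9)*(-50) = -66/7 + (-2 - 1*9)*(-50) = -66/7 + (-2 - 9)*(-50) = -66/7 - 11*(-50) = -66/7 + 550 = 3784/7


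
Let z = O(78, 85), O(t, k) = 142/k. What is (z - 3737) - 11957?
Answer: -1333848/85 ≈ -15692.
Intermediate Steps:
z = 142/85 ≈ 1.6706
(z - 3737) - 11957 = (142/85 - 3737) - 11957 = -317503/85 - 11957 = -1333848/85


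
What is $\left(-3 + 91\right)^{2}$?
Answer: $7744$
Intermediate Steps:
$\left(-3 + 91\right)^{2} = 88^{2} = 7744$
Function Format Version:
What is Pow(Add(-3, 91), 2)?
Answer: 7744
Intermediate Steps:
Pow(Add(-3, 91), 2) = Pow(88, 2) = 7744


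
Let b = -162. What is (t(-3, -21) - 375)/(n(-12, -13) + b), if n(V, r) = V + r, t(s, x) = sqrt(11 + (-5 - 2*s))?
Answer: 375/187 - 2*sqrt(3)/187 ≈ 1.9868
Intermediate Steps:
t(s, x) = sqrt(6 - 2*s)
(t(-3, -21) - 375)/(n(-12, -13) + b) = (sqrt(6 - 2*(-3)) - 375)/((-12 - 13) - 162) = (sqrt(6 + 6) - 375)/(-25 - 162) = (sqrt(12) - 375)/(-187) = (2*sqrt(3) - 375)*(-1/187) = (-375 + 2*sqrt(3))*(-1/187) = 375/187 - 2*sqrt(3)/187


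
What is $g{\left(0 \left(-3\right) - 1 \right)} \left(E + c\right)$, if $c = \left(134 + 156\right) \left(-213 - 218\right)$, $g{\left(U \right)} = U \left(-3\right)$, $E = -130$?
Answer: $-375360$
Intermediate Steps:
$g{\left(U \right)} = - 3 U$
$c = -124990$ ($c = 290 \left(-431\right) = -124990$)
$g{\left(0 \left(-3\right) - 1 \right)} \left(E + c\right) = - 3 \left(0 \left(-3\right) - 1\right) \left(-130 - 124990\right) = - 3 \left(0 - 1\right) \left(-125120\right) = \left(-3\right) \left(-1\right) \left(-125120\right) = 3 \left(-125120\right) = -375360$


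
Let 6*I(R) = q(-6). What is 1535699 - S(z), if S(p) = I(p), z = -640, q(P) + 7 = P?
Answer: 9214207/6 ≈ 1.5357e+6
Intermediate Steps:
q(P) = -7 + P
I(R) = -13/6 (I(R) = (-7 - 6)/6 = (1/6)*(-13) = -13/6)
S(p) = -13/6
1535699 - S(z) = 1535699 - 1*(-13/6) = 1535699 + 13/6 = 9214207/6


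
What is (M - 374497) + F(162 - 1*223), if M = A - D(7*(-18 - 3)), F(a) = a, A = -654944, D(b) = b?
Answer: -1029355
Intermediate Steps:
M = -654797 (M = -654944 - 7*(-18 - 3) = -654944 - 7*(-21) = -654944 - 1*(-147) = -654944 + 147 = -654797)
(M - 374497) + F(162 - 1*223) = (-654797 - 374497) + (162 - 1*223) = -1029294 + (162 - 223) = -1029294 - 61 = -1029355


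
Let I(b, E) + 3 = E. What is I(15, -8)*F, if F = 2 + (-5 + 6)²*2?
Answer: -44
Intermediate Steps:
I(b, E) = -3 + E
F = 4 (F = 2 + 1²*2 = 2 + 1*2 = 2 + 2 = 4)
I(15, -8)*F = (-3 - 8)*4 = -11*4 = -44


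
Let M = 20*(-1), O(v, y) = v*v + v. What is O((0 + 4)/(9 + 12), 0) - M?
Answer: 8920/441 ≈ 20.227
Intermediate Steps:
O(v, y) = v + v**2 (O(v, y) = v**2 + v = v + v**2)
M = -20
O((0 + 4)/(9 + 12), 0) - M = ((0 + 4)/(9 + 12))*(1 + (0 + 4)/(9 + 12)) - 1*(-20) = (4/21)*(1 + 4/21) + 20 = (4*(1/21))*(1 + 4*(1/21)) + 20 = 4*(1 + 4/21)/21 + 20 = (4/21)*(25/21) + 20 = 100/441 + 20 = 8920/441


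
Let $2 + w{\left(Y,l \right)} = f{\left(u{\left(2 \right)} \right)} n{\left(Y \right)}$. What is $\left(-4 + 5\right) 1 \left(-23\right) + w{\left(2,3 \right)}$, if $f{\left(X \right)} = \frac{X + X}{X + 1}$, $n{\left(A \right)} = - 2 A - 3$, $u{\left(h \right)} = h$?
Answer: $- \frac{103}{3} \approx -34.333$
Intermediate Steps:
$n{\left(A \right)} = -3 - 2 A$
$f{\left(X \right)} = \frac{2 X}{1 + X}$
$w{\left(Y,l \right)} = -6 - \frac{8 Y}{3}$ ($w{\left(Y,l \right)} = -2 + 2 \cdot 2 \frac{1}{1 + 2} \left(-3 - 2 Y\right) = -2 + 2 \cdot 2 \cdot \frac{1}{3} \left(-3 - 2 Y\right) = -2 + \frac{4 \left(-3 - 2 Y\right)}{3} = -2 - \left(4 + \frac{8 Y}{3}\right) = -6 - \frac{8 Y}{3}$)
$\left(-4 + 5\right) 1 \left(-23\right) + w{\left(2,3 \right)} = \left(-4 + 5\right) 1 \left(-23\right) - \frac{34}{3} = 1 \cdot 1 \left(-23\right) - \frac{34}{3} = 1 \left(-23\right) - \frac{34}{3} = -23 - \frac{34}{3} = - \frac{103}{3}$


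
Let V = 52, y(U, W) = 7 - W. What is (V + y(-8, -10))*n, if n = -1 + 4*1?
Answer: 207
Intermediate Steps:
n = 3 (n = -1 + 4 = 3)
(V + y(-8, -10))*n = (52 + (7 - 1*(-10)))*3 = (52 + (7 + 10))*3 = (52 + 17)*3 = 69*3 = 207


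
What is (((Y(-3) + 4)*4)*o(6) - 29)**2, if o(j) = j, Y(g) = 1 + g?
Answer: 361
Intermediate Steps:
(((Y(-3) + 4)*4)*o(6) - 29)**2 = ((((1 - 3) + 4)*4)*6 - 29)**2 = (((-2 + 4)*4)*6 - 29)**2 = ((2*4)*6 - 29)**2 = (8*6 - 29)**2 = (48 - 29)**2 = 19**2 = 361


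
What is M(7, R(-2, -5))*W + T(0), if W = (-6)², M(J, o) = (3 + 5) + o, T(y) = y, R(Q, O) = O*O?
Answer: 1188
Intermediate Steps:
R(Q, O) = O²
M(J, o) = 8 + o
W = 36
M(7, R(-2, -5))*W + T(0) = (8 + (-5)²)*36 + 0 = (8 + 25)*36 + 0 = 33*36 + 0 = 1188 + 0 = 1188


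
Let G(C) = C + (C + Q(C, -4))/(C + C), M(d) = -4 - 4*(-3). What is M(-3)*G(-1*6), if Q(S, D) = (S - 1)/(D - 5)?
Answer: -1202/27 ≈ -44.518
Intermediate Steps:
M(d) = 8 (M(d) = -4 + 12 = 8)
Q(S, D) = (-1 + S)/(-5 + D)
G(C) = C + (1/9 + 8*C/9)/(2*C) (G(C) = C + (C + (-1 + C)/(-5 - 4))/(C + C) = C + (C + (-1 + C)/(-9))/((2*C)) = C + (C - (-1 + C)/9)*(1/(2*C)) = C + (C + (1/9 - C/9))*(1/(2*C)) = C + (1/9 + 8*C/9)*(1/(2*C)) = C + (1/9 + 8*C/9)/(2*C))
M(-3)*G(-1*6) = 8*(4/9 - 1*6 + 1/(18*((-1*6)))) = 8*(4/9 - 6 + (1/18)/(-6)) = 8*(4/9 - 6 + (1/18)*(-1/6)) = 8*(4/9 - 6 - 1/108) = 8*(-601/108) = -1202/27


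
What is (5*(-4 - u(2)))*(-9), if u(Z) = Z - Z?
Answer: 180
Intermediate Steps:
u(Z) = 0
(5*(-4 - u(2)))*(-9) = (5*(-4 - 1*0))*(-9) = (5*(-4 + 0))*(-9) = (5*(-4))*(-9) = -20*(-9) = 180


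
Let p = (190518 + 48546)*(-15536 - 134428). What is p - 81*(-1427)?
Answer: -35850878109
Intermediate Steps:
p = -35850993696 (p = 239064*(-149964) = -35850993696)
p - 81*(-1427) = -35850993696 - 81*(-1427) = -35850993696 + 115587 = -35850878109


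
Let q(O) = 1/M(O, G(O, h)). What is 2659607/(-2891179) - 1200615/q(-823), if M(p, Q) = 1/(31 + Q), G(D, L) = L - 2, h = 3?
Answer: -3471277982509/92517728 ≈ -37520.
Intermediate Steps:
G(D, L) = -2 + L
q(O) = 32 (q(O) = 1/(1/(31 + (-2 + 3))) = 1/(1/(31 + 1)) = 1/(1/32) = 32)
2659607/(-2891179) - 1200615/q(-823) = 2659607/(-2891179) - 1200615/32 = 2659607*(-1/2891179) - 1200615*1/32 = -2659607/2891179 - 1200615/32 = -3471277982509/92517728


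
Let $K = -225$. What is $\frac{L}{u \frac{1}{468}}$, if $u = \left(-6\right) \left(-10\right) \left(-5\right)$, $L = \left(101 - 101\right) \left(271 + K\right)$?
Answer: $0$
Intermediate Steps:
$L = 0$ ($L = \left(101 - 101\right) \left(271 - 225\right) = 0 \cdot 46 = 0$)
$u = -300$ ($u = 60 \left(-5\right) = -300$)
$\frac{L}{u \frac{1}{468}} = \frac{0}{\left(-300\right) \frac{1}{468}} = \frac{0}{- \frac{25}{39}} = 0 \left(- \frac{39}{25}\right) = 0$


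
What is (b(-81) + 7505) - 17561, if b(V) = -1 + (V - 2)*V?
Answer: -3334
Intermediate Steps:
b(V) = -1 + V*(-2 + V) (b(V) = -1 + (-2 + V)*V = -1 + V*(-2 + V))
(b(-81) + 7505) - 17561 = ((-1 + (-81)² - 2*(-81)) + 7505) - 17561 = ((-1 + 6561 + 162) + 7505) - 17561 = (6722 + 7505) - 17561 = 14227 - 17561 = -3334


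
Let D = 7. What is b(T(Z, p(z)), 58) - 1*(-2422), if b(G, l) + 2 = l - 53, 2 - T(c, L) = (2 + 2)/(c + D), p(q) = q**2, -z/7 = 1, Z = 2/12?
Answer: 2425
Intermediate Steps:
Z = 1/6 (Z = 2*(1/12) = 1/6 ≈ 0.16667)
z = -7 (z = -7*1 = -7)
T(c, L) = 2 - 4/(7 + c) (T(c, L) = 2 - (2 + 2)/(c + 7) = 2 - 4/(7 + c))
b(G, l) = -55 + l (b(G, l) = -2 + (l - 53) = -2 + (-53 + l) = -55 + l)
b(T(Z, p(z)), 58) - 1*(-2422) = (-55 + 58) - 1*(-2422) = 3 + 2422 = 2425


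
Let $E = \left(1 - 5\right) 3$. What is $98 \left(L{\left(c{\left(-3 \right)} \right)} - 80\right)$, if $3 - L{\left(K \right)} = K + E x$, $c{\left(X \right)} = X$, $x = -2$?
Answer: $-9604$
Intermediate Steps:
$E = -12$ ($E = \left(-4\right) 3 = -12$)
$L{\left(K \right)} = -21 - K$ ($L{\left(K \right)} = 3 - \left(K - -24\right) = 3 - \left(K + 24\right) = 3 - \left(24 + K\right) = -21 - K$)
$98 \left(L{\left(c{\left(-3 \right)} \right)} - 80\right) = 98 \left(\left(-21 - -3\right) - 80\right) = 98 \left(\left(-21 + 3\right) - 80\right) = 98 \left(-18 - 80\right) = 98 \left(-98\right) = -9604$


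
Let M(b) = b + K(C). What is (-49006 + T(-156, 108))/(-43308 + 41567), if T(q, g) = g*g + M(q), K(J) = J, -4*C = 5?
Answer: 149997/6964 ≈ 21.539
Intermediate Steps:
C = -5/4 (C = -¼*5 = -5/4 ≈ -1.2500)
M(b) = -5/4 + b (M(b) = b - 5/4 = -5/4 + b)
T(q, g) = -5/4 + q + g² (T(q, g) = g*g + (-5/4 + q) = g² + (-5/4 + q) = -5/4 + q + g²)
(-49006 + T(-156, 108))/(-43308 + 41567) = (-49006 + (-5/4 - 156 + 108²))/(-43308 + 41567) = (-49006 + (-5/4 - 156 + 11664))/(-1741) = (-49006 + 46027/4)*(-1/1741) = -149997/4*(-1/1741) = 149997/6964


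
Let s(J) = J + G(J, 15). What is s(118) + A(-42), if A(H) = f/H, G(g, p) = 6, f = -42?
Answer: 125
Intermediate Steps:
A(H) = -42/H
s(J) = 6 + J (s(J) = J + 6 = 6 + J)
s(118) + A(-42) = (6 + 118) - 42/(-42) = 124 - 42*(-1/42) = 124 + 1 = 125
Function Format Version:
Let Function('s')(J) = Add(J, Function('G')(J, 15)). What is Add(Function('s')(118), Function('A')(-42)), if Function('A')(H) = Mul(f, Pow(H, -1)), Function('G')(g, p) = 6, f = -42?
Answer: 125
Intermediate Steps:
Function('A')(H) = Mul(-42, Pow(H, -1))
Function('s')(J) = Add(6, J) (Function('s')(J) = Add(J, 6) = Add(6, J))
Add(Function('s')(118), Function('A')(-42)) = Add(Add(6, 118), Mul(-42, Pow(-42, -1))) = Add(124, Mul(-42, Rational(-1, 42))) = Add(124, 1) = 125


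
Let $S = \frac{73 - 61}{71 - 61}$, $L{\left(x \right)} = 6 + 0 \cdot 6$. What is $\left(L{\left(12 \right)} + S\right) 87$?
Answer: $\frac{3132}{5} \approx 626.4$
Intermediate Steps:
$L{\left(x \right)} = 6$ ($L{\left(x \right)} = 6 + 0 = 6$)
$S = \frac{6}{5}$ ($S = \frac{12}{10} = 12 \cdot \frac{1}{10} = \frac{6}{5} \approx 1.2$)
$\left(L{\left(12 \right)} + S\right) 87 = \left(6 + \frac{6}{5}\right) 87 = \frac{36}{5} \cdot 87 = \frac{3132}{5}$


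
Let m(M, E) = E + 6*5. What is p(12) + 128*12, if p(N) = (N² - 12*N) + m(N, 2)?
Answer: 1568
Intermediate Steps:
m(M, E) = 30 + E (m(M, E) = E + 30 = 30 + E)
p(N) = 32 + N² - 12*N (p(N) = (N² - 12*N) + (30 + 2) = (N² - 12*N) + 32 = 32 + N² - 12*N)
p(12) + 128*12 = (32 + 12² - 12*12) + 128*12 = (32 + 144 - 144) + 1536 = 32 + 1536 = 1568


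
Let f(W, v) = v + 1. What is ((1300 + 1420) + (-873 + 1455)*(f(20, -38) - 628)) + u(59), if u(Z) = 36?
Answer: -384274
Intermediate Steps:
f(W, v) = 1 + v
((1300 + 1420) + (-873 + 1455)*(f(20, -38) - 628)) + u(59) = ((1300 + 1420) + (-873 + 1455)*((1 - 38) - 628)) + 36 = (2720 + 582*(-37 - 628)) + 36 = (2720 + 582*(-665)) + 36 = (2720 - 387030) + 36 = -384310 + 36 = -384274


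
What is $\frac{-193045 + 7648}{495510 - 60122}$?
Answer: $- \frac{185397}{435388} \approx -0.42582$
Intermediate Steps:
$\frac{-193045 + 7648}{495510 - 60122} = - \frac{185397}{435388}$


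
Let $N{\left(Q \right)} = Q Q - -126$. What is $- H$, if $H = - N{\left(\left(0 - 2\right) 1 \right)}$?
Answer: $130$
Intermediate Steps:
$N{\left(Q \right)} = 126 + Q^{2}$ ($N{\left(Q \right)} = Q^{2} + 126 = 126 + Q^{2}$)
$H = -130$ ($H = - (126 + \left(\left(0 - 2\right) 1\right)^{2}) = - (126 + \left(\left(-2\right) 1\right)^{2}) = - (126 + \left(-2\right)^{2}) = - (126 + 4) = \left(-1\right) 130 = -130$)
$- H = \left(-1\right) \left(-130\right) = 130$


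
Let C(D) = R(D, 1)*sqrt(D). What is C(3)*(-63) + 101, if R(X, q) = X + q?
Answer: 101 - 252*sqrt(3) ≈ -335.48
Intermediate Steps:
C(D) = sqrt(D)*(1 + D) (C(D) = (D + 1)*sqrt(D) = (1 + D)*sqrt(D) = sqrt(D)*(1 + D))
C(3)*(-63) + 101 = (sqrt(3)*(1 + 3))*(-63) + 101 = (sqrt(3)*4)*(-63) + 101 = (4*sqrt(3))*(-63) + 101 = -252*sqrt(3) + 101 = 101 - 252*sqrt(3)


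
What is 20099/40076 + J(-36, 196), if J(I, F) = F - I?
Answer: 9317731/40076 ≈ 232.50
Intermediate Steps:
20099/40076 + J(-36, 196) = 20099/40076 + (196 - 1*(-36)) = 20099*(1/40076) + (196 + 36) = 20099/40076 + 232 = 9317731/40076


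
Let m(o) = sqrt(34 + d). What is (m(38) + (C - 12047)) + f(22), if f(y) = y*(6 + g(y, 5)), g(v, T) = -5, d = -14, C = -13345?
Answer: -25370 + 2*sqrt(5) ≈ -25366.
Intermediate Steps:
m(o) = 2*sqrt(5) (m(o) = sqrt(34 - 14) = sqrt(20) = 2*sqrt(5))
f(y) = y (f(y) = y*(6 - 5) = y*1 = y)
(m(38) + (C - 12047)) + f(22) = (2*sqrt(5) + (-13345 - 12047)) + 22 = (2*sqrt(5) - 25392) + 22 = (-25392 + 2*sqrt(5)) + 22 = -25370 + 2*sqrt(5)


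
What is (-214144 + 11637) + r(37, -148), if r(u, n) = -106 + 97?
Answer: -202516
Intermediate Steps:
r(u, n) = -9
(-214144 + 11637) + r(37, -148) = (-214144 + 11637) - 9 = -202507 - 9 = -202516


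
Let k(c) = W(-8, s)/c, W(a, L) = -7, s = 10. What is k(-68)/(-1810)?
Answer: -7/123080 ≈ -5.6874e-5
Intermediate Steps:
k(c) = -7/c
k(-68)/(-1810) = -7/(-68)/(-1810) = -7*(-1/68)*(-1/1810) = (7/68)*(-1/1810) = -7/123080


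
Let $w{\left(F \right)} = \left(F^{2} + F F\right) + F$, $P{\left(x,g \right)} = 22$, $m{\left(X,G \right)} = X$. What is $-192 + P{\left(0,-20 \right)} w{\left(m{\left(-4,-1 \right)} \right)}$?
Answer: $424$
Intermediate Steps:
$w{\left(F \right)} = F + 2 F^{2}$ ($w{\left(F \right)} = \left(F^{2} + F^{2}\right) + F = 2 F^{2} + F = F + 2 F^{2}$)
$-192 + P{\left(0,-20 \right)} w{\left(m{\left(-4,-1 \right)} \right)} = -192 + 22 \left(- 4 \left(1 + 2 \left(-4\right)\right)\right) = -192 + 22 \left(- 4 \left(1 - 8\right)\right) = -192 + 22 \left(\left(-4\right) \left(-7\right)\right) = -192 + 22 \cdot 28 = -192 + 616 = 424$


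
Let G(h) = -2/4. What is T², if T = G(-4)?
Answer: ¼ ≈ 0.25000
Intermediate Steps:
G(h) = -½ (G(h) = -2*¼ = -½)
T = -½ ≈ -0.50000
T² = (-½)² = ¼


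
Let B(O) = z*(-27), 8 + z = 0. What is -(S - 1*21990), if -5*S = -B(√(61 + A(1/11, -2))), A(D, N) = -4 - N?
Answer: 109734/5 ≈ 21947.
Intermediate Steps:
z = -8 (z = -8 + 0 = -8)
B(O) = 216 (B(O) = -8*(-27) = 216)
S = 216/5 (S = -(-1)*216/5 = -⅕*(-216) = 216/5 ≈ 43.200)
-(S - 1*21990) = -(216/5 - 1*21990) = -(216/5 - 21990) = -1*(-109734/5) = 109734/5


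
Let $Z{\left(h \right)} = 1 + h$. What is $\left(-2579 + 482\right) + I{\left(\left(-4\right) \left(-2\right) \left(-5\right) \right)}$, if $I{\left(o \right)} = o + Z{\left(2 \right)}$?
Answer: $-2134$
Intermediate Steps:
$I{\left(o \right)} = 3 + o$ ($I{\left(o \right)} = o + \left(1 + 2\right) = o + 3 = 3 + o$)
$\left(-2579 + 482\right) + I{\left(\left(-4\right) \left(-2\right) \left(-5\right) \right)} = \left(-2579 + 482\right) + \left(3 + \left(-4\right) \left(-2\right) \left(-5\right)\right) = -2097 + \left(3 + 8 \left(-5\right)\right) = -2097 + \left(3 - 40\right) = -2097 - 37 = -2134$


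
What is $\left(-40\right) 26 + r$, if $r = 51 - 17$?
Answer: $-1006$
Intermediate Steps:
$r = 34$
$\left(-40\right) 26 + r = \left(-40\right) 26 + 34 = -1040 + 34 = -1006$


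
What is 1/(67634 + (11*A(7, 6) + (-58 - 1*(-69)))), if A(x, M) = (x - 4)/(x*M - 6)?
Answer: 12/811751 ≈ 1.4783e-5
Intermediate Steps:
A(x, M) = (-4 + x)/(-6 + M*x) (A(x, M) = (-4 + x)/(M*x - 6) = (-4 + x)/(-6 + M*x))
1/(67634 + (11*A(7, 6) + (-58 - 1*(-69)))) = 1/(67634 + (11*((-4 + 7)/(-6 + 6*7)) + (-58 - 1*(-69)))) = 1/(67634 + (11*(3/(-6 + 42)) + (-58 + 69))) = 1/(67634 + (11*(3/36) + 11)) = 1/(67634 + (11*((1/36)*3) + 11)) = 1/(67634 + (11*(1/12) + 11)) = 1/(67634 + (11/12 + 11)) = 1/(67634 + 143/12) = 1/(811751/12) = 12/811751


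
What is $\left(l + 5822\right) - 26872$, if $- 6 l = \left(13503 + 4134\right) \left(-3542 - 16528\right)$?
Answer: $58974715$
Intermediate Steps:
$l = 58995765$ ($l = - \frac{\left(13503 + 4134\right) \left(-3542 - 16528\right)}{6} = - \frac{17637 \left(-20070\right)}{6} = \left(- \frac{1}{6}\right) \left(-353974590\right) = 58995765$)
$\left(l + 5822\right) - 26872 = \left(58995765 + 5822\right) - 26872 = 59001587 - 26872 = 58974715$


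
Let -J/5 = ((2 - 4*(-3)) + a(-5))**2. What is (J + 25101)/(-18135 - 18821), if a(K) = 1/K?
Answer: -30186/46195 ≈ -0.65345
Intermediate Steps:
J = -4761/5 (J = -5*((2 - 4*(-3)) + 1/(-5))**2 = -5*((2 + 12) - 1/5)**2 = -5*(14 - 1/5)**2 = -5*(69/5)**2 = -5*4761/25 = -4761/5 ≈ -952.20)
(J + 25101)/(-18135 - 18821) = (-4761/5 + 25101)/(-18135 - 18821) = (120744/5)/(-36956) = (120744/5)*(-1/36956) = -30186/46195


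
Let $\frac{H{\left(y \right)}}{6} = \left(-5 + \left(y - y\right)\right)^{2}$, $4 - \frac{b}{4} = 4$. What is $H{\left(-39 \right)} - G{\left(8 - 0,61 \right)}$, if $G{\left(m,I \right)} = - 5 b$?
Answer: $150$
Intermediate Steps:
$b = 0$ ($b = 16 - 16 = 0$)
$H{\left(y \right)} = 150$ ($H{\left(y \right)} = 6 \left(-5 + \left(y - y\right)\right)^{2} = 6 \left(-5 + 0\right)^{2} = 6 \left(-5\right)^{2} = 6 \cdot 25 = 150$)
$G{\left(m,I \right)} = 0$ ($G{\left(m,I \right)} = \left(-5\right) 0 = 0$)
$H{\left(-39 \right)} - G{\left(8 - 0,61 \right)} = 150 - 0 = 150 + 0 = 150$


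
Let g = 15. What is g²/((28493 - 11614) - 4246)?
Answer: 75/4211 ≈ 0.017810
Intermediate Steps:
g²/((28493 - 11614) - 4246) = 15²/((28493 - 11614) - 4246) = 225/(16879 - 4246) = 225/12633 = 225*(1/12633) = 75/4211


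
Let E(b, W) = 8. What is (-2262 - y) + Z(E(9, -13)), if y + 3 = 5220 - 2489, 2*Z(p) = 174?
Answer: -4903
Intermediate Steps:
Z(p) = 87 (Z(p) = (½)*174 = 87)
y = 2728 (y = -3 + (5220 - 2489) = -3 + 2731 = 2728)
(-2262 - y) + Z(E(9, -13)) = (-2262 - 1*2728) + 87 = (-2262 - 2728) + 87 = -4990 + 87 = -4903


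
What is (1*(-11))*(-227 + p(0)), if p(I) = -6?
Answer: 2563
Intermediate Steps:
(1*(-11))*(-227 + p(0)) = (1*(-11))*(-227 - 6) = -11*(-233) = 2563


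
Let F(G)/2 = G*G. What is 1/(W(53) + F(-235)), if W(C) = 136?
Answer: 1/110586 ≈ 9.0427e-6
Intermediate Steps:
F(G) = 2*G² (F(G) = 2*(G*G) = 2*G²)
1/(W(53) + F(-235)) = 1/(136 + 2*(-235)²) = 1/(136 + 2*55225) = 1/(136 + 110450) = 1/110586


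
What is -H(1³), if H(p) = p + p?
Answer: -2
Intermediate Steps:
H(p) = 2*p
-H(1³) = -2*1³ = -2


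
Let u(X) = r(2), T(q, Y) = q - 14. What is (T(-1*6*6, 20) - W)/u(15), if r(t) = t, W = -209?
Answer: 159/2 ≈ 79.500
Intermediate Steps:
T(q, Y) = -14 + q
u(X) = 2
(T(-1*6*6, 20) - W)/u(15) = ((-14 - 1*6*6) - 1*(-209))/2 = ((-14 - 6*6) + 209)*(1/2) = ((-14 - 36) + 209)*(1/2) = (-50 + 209)*(1/2) = 159*(1/2) = 159/2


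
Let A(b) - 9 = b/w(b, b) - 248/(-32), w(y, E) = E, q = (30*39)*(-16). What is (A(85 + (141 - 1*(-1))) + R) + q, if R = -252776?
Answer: -1085913/4 ≈ -2.7148e+5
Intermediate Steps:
q = -18720 (q = 1170*(-16) = -18720)
A(b) = 71/4 (A(b) = 9 + (b/b - 248/(-32)) = 9 + (1 - 248*(-1/32)) = 9 + (1 + 31/4) = 9 + 35/4 = 71/4)
(A(85 + (141 - 1*(-1))) + R) + q = (71/4 - 252776) - 18720 = -1011033/4 - 18720 = -1085913/4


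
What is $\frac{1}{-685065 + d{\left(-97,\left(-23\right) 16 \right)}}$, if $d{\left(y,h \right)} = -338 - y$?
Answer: $- \frac{1}{685306} \approx -1.4592 \cdot 10^{-6}$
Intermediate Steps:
$\frac{1}{-685065 + d{\left(-97,\left(-23\right) 16 \right)}} = \frac{1}{-685065 - 241} = \frac{1}{-685306} = - \frac{1}{685306}$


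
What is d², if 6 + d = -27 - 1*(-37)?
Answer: 16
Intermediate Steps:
d = 4 (d = -6 + (-27 - 1*(-37)) = -6 + (-27 + 37) = -6 + 10 = 4)
d² = 4² = 16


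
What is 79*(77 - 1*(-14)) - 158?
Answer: 7031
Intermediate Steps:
79*(77 - 1*(-14)) - 158 = 79*(77 + 14) - 158 = 79*91 - 158 = 7189 - 158 = 7031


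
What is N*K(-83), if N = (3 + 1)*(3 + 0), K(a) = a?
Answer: -996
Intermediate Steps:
N = 12 (N = 4*3 = 12)
N*K(-83) = 12*(-83) = -996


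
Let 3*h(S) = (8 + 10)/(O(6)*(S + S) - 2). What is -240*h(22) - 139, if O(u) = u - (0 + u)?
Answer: 581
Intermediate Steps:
O(u) = 0 (O(u) = u - u = 0)
h(S) = -3 (h(S) = ((8 + 10)/(0*(S + S) - 2))/3 = (18/(0*(2*S) - 2))/3 = (18/(0 - 2))/3 = (18/(-2))/3 = (18*(-½))/3 = (⅓)*(-9) = -3)
-240*h(22) - 139 = -240*(-3) - 139 = 720 - 139 = 581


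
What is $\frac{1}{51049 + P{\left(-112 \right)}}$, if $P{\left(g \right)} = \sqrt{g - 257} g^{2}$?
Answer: $\frac{51049}{60668864785} - \frac{37632 i \sqrt{41}}{60668864785} \approx 8.4144 \cdot 10^{-7} - 3.9718 \cdot 10^{-6} i$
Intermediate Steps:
$P{\left(g \right)} = g^{2} \sqrt{-257 + g}$ ($P{\left(g \right)} = \sqrt{-257 + g} g^{2} = g^{2} \sqrt{-257 + g}$)
$\frac{1}{51049 + P{\left(-112 \right)}} = \frac{1}{51049 + \left(-112\right)^{2} \sqrt{-257 - 112}} = \frac{1}{51049 + 12544 \sqrt{-369}} = \frac{1}{51049 + 12544 \cdot 3 i \sqrt{41}} = \frac{1}{51049 + 37632 i \sqrt{41}}$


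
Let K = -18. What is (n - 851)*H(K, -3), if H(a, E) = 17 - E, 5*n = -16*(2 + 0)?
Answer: -17148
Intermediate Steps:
n = -32/5 (n = (-16*(2 + 0))/5 = (-16*2)/5 = (1/5)*(-32) = -32/5 ≈ -6.4000)
(n - 851)*H(K, -3) = (-32/5 - 851)*(17 - 1*(-3)) = -4287*(17 + 3)/5 = -4287/5*20 = -17148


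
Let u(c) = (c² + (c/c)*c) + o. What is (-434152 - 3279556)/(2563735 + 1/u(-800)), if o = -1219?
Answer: -592318785887/408903554759 ≈ -1.4486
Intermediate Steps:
u(c) = -1219 + c + c² (u(c) = (c² + (c/c)*c) - 1219 = (c² + 1*c) - 1219 = (c² + c) - 1219 = (c + c²) - 1219 = -1219 + c + c²)
(-434152 - 3279556)/(2563735 + 1/u(-800)) = (-434152 - 3279556)/(2563735 + 1/(-1219 - 800 + (-800)²)) = -3713708/(2563735 + 1/(-1219 - 800 + 640000)) = -3713708/(2563735 + 1/637981) = -3713708/1635614219036/637981 = -3713708*637981/1635614219036 = -592318785887/408903554759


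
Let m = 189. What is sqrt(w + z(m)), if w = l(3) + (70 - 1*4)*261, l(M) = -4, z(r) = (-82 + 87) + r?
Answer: 2*sqrt(4354) ≈ 131.97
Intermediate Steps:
z(r) = 5 + r
w = 17222 (w = -4 + (70 - 1*4)*261 = -4 + (70 - 4)*261 = -4 + 66*261 = -4 + 17226 = 17222)
sqrt(w + z(m)) = sqrt(17222 + (5 + 189)) = sqrt(17222 + 194) = sqrt(17416) = 2*sqrt(4354)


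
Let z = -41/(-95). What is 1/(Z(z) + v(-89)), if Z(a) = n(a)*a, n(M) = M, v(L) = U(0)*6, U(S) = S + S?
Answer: 9025/1681 ≈ 5.3688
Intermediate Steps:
U(S) = 2*S
v(L) = 0 (v(L) = (2*0)*6 = 0*6 = 0)
z = 41/95 (z = -41*(-1/95) = 41/95 ≈ 0.43158)
Z(a) = a² (Z(a) = a*a = a²)
1/(Z(z) + v(-89)) = 1/((41/95)² + 0) = 1/(1681/9025 + 0) = 1/(1681/9025) = 9025/1681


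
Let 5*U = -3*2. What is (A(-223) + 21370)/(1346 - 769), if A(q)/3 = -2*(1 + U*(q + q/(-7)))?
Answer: 699572/20195 ≈ 34.641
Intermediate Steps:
U = -6/5 (U = (-3*2)/5 = (⅕)*(-6) = -6/5 ≈ -1.2000)
A(q) = -6 + 216*q/35 (A(q) = 3*(-2*(1 - 6*(q + q/(-7))/5)) = 3*(-2*(1 - 6*(q + q*(-⅐))/5)) = 3*(-2*(1 - 6*(q - q/7)/5)) = 3*(-2*(1 - 36*q/35)) = 3*(-2 + 72*q/35) = -6 + 216*q/35)
(A(-223) + 21370)/(1346 - 769) = ((-6 + (216/35)*(-223)) + 21370)/(1346 - 769) = ((-6 - 48168/35) + 21370)/577 = (-48378/35 + 21370)*(1/577) = (699572/35)*(1/577) = 699572/20195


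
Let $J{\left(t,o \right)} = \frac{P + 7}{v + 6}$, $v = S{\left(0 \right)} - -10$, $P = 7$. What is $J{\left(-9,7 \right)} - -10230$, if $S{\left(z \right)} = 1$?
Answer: $\frac{173924}{17} \approx 10231.0$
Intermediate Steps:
$v = 11$ ($v = 1 - -10 = 1 + 10 = 11$)
$J{\left(t,o \right)} = \frac{14}{17}$ ($J{\left(t,o \right)} = \frac{7 + 7}{11 + 6} = \frac{14}{17}$)
$J{\left(-9,7 \right)} - -10230 = \frac{14}{17} - -10230 = \frac{14}{17} + 10230 = \frac{173924}{17}$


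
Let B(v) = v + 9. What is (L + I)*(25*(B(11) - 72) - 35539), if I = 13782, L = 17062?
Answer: -1136262116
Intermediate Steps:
B(v) = 9 + v
(L + I)*(25*(B(11) - 72) - 35539) = (17062 + 13782)*(25*((9 + 11) - 72) - 35539) = 30844*(25*(20 - 72) - 35539) = 30844*(25*(-52) - 35539) = 30844*(-1300 - 35539) = 30844*(-36839) = -1136262116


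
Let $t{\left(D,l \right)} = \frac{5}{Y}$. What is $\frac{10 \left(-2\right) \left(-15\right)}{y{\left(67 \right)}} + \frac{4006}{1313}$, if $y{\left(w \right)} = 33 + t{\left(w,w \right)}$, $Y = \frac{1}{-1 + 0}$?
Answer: $\frac{126517}{9191} \approx 13.765$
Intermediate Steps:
$Y = -1$ ($Y = \frac{1}{-1} = -1$)
$t{\left(D,l \right)} = -5$ ($t{\left(D,l \right)} = \frac{5}{-1} = 5 \left(-1\right) = -5$)
$y{\left(w \right)} = 28$ ($y{\left(w \right)} = 33 - 5 = 28$)
$\frac{10 \left(-2\right) \left(-15\right)}{y{\left(67 \right)}} + \frac{4006}{1313} = \frac{10 \left(-2\right) \left(-15\right)}{28} + \frac{4006}{1313} = \left(-20\right) \left(-15\right) \frac{1}{28} + 4006 \cdot \frac{1}{1313} = 300 \cdot \frac{1}{28} + \frac{4006}{1313} = \frac{75}{7} + \frac{4006}{1313} = \frac{126517}{9191}$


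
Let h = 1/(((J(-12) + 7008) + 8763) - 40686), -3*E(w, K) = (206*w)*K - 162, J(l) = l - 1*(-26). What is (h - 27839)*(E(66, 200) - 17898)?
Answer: 640703445981360/24901 ≈ 2.5730e+10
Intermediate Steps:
J(l) = 26 + l (J(l) = l + 26 = 26 + l)
E(w, K) = 54 - 206*K*w/3 (E(w, K) = -((206*w)*K - 162)/3 = -(206*K*w - 162)/3 = -(-162 + 206*K*w)/3 = 54 - 206*K*w/3)
h = -1/24901 (h = 1/((((26 - 12) + 7008) + 8763) - 40686) = 1/(((14 + 7008) + 8763) - 40686) = 1/((7022 + 8763) - 40686) = 1/(15785 - 40686) = 1/(-24901) = -1/24901 ≈ -4.0159e-5)
(h - 27839)*(E(66, 200) - 17898) = (-1/24901 - 27839)*((54 - 206/3*200*66) - 17898) = -693218940*((54 - 906400) - 17898)/24901 = -693218940*(-906346 - 17898)/24901 = -693218940/24901*(-924244) = 640703445981360/24901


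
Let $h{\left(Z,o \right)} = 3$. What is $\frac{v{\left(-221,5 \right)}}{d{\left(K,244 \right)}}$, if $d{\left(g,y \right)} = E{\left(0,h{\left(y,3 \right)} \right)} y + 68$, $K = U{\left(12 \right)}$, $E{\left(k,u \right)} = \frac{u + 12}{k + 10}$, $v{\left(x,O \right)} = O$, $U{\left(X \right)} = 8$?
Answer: $\frac{5}{434} \approx 0.011521$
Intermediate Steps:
$E{\left(k,u \right)} = \frac{12 + u}{10 + k}$
$K = 8$
$d{\left(g,y \right)} = 68 + \frac{3 y}{2}$ ($d{\left(g,y \right)} = \frac{12 + 3}{10 + 0} y + 68 = \frac{1}{10} \cdot 15 y + 68 = \frac{3 y}{2} + 68 = 68 + \frac{3 y}{2}$)
$\frac{v{\left(-221,5 \right)}}{d{\left(K,244 \right)}} = \frac{5}{68 + \frac{3}{2} \cdot 244} = \frac{5}{68 + 366} = \frac{5}{434}$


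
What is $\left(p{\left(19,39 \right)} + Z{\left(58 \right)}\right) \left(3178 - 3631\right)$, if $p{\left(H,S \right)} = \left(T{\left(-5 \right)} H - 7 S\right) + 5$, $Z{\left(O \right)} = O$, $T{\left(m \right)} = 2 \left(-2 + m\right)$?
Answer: $215628$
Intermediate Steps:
$T{\left(m \right)} = -4 + 2 m$
$p{\left(H,S \right)} = 5 - 14 H - 7 S$ ($p{\left(H,S \right)} = \left(\left(-4 + 2 \left(-5\right)\right) H - 7 S\right) + 5 = \left(\left(-4 - 10\right) H - 7 S\right) + 5 = \left(- 14 H - 7 S\right) + 5 = 5 - 14 H - 7 S$)
$\left(p{\left(19,39 \right)} + Z{\left(58 \right)}\right) \left(3178 - 3631\right) = \left(\left(5 - 266 - 273\right) + 58\right) \left(3178 - 3631\right) = \left(\left(5 - 266 - 273\right) + 58\right) \left(-453\right) = \left(-534 + 58\right) \left(-453\right) = \left(-476\right) \left(-453\right) = 215628$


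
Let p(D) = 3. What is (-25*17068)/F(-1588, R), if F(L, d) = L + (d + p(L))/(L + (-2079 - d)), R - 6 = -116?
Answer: 1517771900/5648409 ≈ 268.71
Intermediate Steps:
R = -110 (R = 6 - 116 = -110)
F(L, d) = L + (3 + d)/(-2079 + L - d) (F(L, d) = L + (d + 3)/(L + (-2079 - d)) = L + (3 + d)/(-2079 + L - d))
(-25*17068)/F(-1588, R) = (-25*17068)/(((-3 - 1*(-110) - 1*(-1588)² + 2079*(-1588) - 1588*(-110))/(2079 - 110 - 1*(-1588)))) = -426700*(2079 - 110 + 1588)/(-3 + 110 - 1*2521744 - 3301452 + 174680) = -426700*3557/(-3 + 110 - 2521744 - 3301452 + 174680) = -426700/((1/3557)*(-5648409)) = -426700/(-5648409/3557) = -426700*(-3557/5648409) = 1517771900/5648409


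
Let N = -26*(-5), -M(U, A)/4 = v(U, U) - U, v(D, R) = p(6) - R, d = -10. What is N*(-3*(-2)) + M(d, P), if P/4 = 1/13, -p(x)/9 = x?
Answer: 916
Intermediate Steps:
p(x) = -9*x
P = 4/13 ≈ 0.30769
v(D, R) = -54 - R (v(D, R) = -9*6 - R = -54 - R)
M(U, A) = 216 + 8*U (M(U, A) = -4*((-54 - U) - U) = -4*(-54 - 2*U) = 216 + 8*U)
N = 130
N*(-3*(-2)) + M(d, P) = 130*(-3*(-2)) + (216 + 8*(-10)) = 130*6 + (216 - 80) = 780 + 136 = 916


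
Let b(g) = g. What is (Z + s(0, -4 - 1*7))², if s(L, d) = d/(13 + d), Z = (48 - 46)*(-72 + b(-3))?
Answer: 96721/4 ≈ 24180.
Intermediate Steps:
Z = -150 (Z = (48 - 46)*(-72 - 3) = 2*(-75) = -150)
s(L, d) = d/(13 + d)
(Z + s(0, -4 - 1*7))² = (-150 + (-4 - 1*7)/(13 + (-4 - 1*7)))² = (-150 + (-4 - 7)/(13 + (-4 - 7)))² = (-150 - 11/(13 - 11))² = (-150 - 11/2)² = (-311/2)² = 96721/4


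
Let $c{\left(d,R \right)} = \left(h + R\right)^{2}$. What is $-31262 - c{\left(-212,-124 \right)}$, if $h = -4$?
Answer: $-47646$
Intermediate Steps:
$c{\left(d,R \right)} = \left(-4 + R\right)^{2}$
$-31262 - c{\left(-212,-124 \right)} = -31262 - \left(-4 - 124\right)^{2} = -31262 - \left(-128\right)^{2} = -31262 - 16384 = -47646$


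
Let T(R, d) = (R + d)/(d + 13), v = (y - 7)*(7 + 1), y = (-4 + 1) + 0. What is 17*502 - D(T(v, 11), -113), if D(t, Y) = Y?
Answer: 8647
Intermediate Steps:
y = -3 (y = -3 + 0 = -3)
v = -80 (v = (-3 - 7)*(7 + 1) = -10*8 = -80)
T(R, d) = (R + d)/(13 + d)
17*502 - D(T(v, 11), -113) = 17*502 - 1*(-113) = 8534 + 113 = 8647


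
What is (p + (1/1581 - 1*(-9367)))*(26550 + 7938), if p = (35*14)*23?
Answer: 375081118608/527 ≈ 7.1173e+8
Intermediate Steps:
p = 11270 (p = 490*23 = 11270)
(p + (1/1581 - 1*(-9367)))*(26550 + 7938) = (11270 + (1/1581 - 1*(-9367)))*(26550 + 7938) = (11270 + (1/1581 + 9367))*34488 = (11270 + 14809228/1581)*34488 = (32627098/1581)*34488 = 375081118608/527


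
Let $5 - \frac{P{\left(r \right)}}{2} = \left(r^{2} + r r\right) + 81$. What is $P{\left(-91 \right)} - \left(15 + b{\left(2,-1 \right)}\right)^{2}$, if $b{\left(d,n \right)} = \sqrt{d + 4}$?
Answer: $-33507 - 30 \sqrt{6} \approx -33581.0$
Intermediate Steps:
$b{\left(d,n \right)} = \sqrt{4 + d}$
$P{\left(r \right)} = -152 - 4 r^{2}$ ($P{\left(r \right)} = 10 - 2 \left(\left(r^{2} + r r\right) + 81\right) = 10 - 2 \left(\left(r^{2} + r^{2}\right) + 81\right) = 10 - 2 \left(2 r^{2} + 81\right) = 10 - 2 \left(81 + 2 r^{2}\right) = 10 - \left(162 + 4 r^{2}\right) = -152 - 4 r^{2}$)
$P{\left(-91 \right)} - \left(15 + b{\left(2,-1 \right)}\right)^{2} = \left(-152 - 4 \left(-91\right)^{2}\right) - \left(15 + \sqrt{4 + 2}\right)^{2} = \left(-152 - 33124\right) - \left(15 + \sqrt{6}\right)^{2} = -33276 - \left(15 + \sqrt{6}\right)^{2}$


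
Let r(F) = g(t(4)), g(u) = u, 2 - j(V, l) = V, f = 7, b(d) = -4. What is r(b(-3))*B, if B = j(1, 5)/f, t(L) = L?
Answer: 4/7 ≈ 0.57143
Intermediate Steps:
j(V, l) = 2 - V
B = ⅐ (B = (2 - 1*1)/7 = (2 - 1)*(⅐) = 1*(⅐) = ⅐ ≈ 0.14286)
r(F) = 4
r(b(-3))*B = 4*(⅐) = 4/7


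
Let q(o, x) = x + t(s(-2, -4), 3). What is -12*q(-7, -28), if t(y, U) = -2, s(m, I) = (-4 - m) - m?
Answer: 360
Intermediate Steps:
s(m, I) = -4 - 2*m
q(o, x) = -2 + x (q(o, x) = x - 2 = -2 + x)
-12*q(-7, -28) = -12*(-2 - 28) = -12*(-30) = 360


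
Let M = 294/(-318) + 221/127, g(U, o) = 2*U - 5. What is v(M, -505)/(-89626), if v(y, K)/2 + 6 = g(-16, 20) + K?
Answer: 548/44813 ≈ 0.012229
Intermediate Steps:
g(U, o) = -5 + 2*U
M = 5490/6731 (M = 294*(-1/318) + 221*(1/127) = -49/53 + 221/127 = 5490/6731 ≈ 0.81563)
v(y, K) = -86 + 2*K (v(y, K) = -12 + 2*((-5 + 2*(-16)) + K) = -12 + 2*((-5 - 32) + K) = -12 + 2*(-37 + K) = -12 + (-74 + 2*K) = -86 + 2*K)
v(M, -505)/(-89626) = (-86 + 2*(-505))/(-89626) = (-86 - 1010)*(-1/89626) = -1096*(-1/89626) = 548/44813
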